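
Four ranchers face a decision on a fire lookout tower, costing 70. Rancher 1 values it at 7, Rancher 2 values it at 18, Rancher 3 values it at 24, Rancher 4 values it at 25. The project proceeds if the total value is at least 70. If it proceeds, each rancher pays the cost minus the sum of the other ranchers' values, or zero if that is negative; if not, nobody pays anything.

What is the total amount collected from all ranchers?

Total value 74 ≥ cost 70, so it is built.
Rancher 1: others sum to 67; max(0, 70 - 67) = 3.
Rancher 2: others sum to 56; max(0, 70 - 56) = 14.
Rancher 3: others sum to 50; max(0, 70 - 50) = 20.
Rancher 4: others sum to 49; max(0, 70 - 49) = 21.
Total collected = 3 + 14 + 20 + 21 = 58.

58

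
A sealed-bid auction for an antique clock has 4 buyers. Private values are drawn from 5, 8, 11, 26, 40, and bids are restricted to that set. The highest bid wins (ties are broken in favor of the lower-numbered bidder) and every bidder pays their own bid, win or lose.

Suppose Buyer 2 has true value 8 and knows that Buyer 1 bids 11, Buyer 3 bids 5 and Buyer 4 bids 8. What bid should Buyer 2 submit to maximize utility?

5

Bid 5: loses but pays 5, utility -5.
Bid 8: loses but pays 8, utility -8.
Bid 11: loses but pays 11, utility -11.
Bid 26: wins, pays 26, utility 8 - 26 = -18.
Bid 40: wins, pays 40, utility 8 - 40 = -32.
The best choice is 5 with utility -5.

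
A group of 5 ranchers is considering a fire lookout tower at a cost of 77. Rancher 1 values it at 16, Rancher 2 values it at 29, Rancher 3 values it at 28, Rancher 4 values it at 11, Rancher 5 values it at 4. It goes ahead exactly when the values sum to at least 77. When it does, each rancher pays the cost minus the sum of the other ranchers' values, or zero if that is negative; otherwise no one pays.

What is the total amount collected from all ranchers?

Total value 88 ≥ cost 77, so it is built.
Rancher 1: others sum to 72; max(0, 77 - 72) = 5.
Rancher 2: others sum to 59; max(0, 77 - 59) = 18.
Rancher 3: others sum to 60; max(0, 77 - 60) = 17.
Rancher 4: others sum to 77; max(0, 77 - 77) = 0.
Rancher 5: others sum to 84; max(0, 77 - 84) = 0.
Total collected = 5 + 18 + 17 + 0 + 0 = 40.

40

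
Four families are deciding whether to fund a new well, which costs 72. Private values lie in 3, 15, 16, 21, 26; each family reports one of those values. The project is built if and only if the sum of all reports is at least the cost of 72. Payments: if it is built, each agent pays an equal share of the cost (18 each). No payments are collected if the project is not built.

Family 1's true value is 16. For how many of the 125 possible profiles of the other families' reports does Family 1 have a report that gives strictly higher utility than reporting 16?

Others report (15, 15, 26): truth gives -2; report 3 gives 0 > -2. Violating.
Others report (15, 16, 26): truth gives -2; report 3 gives 0 > -2. Violating.
Others report (15, 21, 21): truth gives -2; report 3 gives 0 > -2. Violating.
Others report (15, 21, 26): truth gives -2; report 3 gives 0 > -2. Violating.
Others report (3, 3, 3): truth gives 0; no alternative beats it.
Others report (3, 3, 15): truth gives 0; no alternative beats it.
(Checking all 125 profiles: 40 have a profitable deviation, 85 do not.)

40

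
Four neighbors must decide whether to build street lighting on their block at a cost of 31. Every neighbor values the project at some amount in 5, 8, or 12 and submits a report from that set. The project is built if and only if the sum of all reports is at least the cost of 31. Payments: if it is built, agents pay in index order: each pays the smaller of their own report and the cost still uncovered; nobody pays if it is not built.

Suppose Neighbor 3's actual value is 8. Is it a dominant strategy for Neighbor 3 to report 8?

Consider the case where Neighbor 1 reports 5, Neighbor 2 reports 12 and Neighbor 4 reports 12.
Truthful report 8: project built, pays 8, utility 8 - 8 = 0.
Report 5 instead: project built, pays 5, utility 8 - 5 = 3.
Since 3 > 0, reporting 5 is strictly better here, so truthful reporting is not dominant.

No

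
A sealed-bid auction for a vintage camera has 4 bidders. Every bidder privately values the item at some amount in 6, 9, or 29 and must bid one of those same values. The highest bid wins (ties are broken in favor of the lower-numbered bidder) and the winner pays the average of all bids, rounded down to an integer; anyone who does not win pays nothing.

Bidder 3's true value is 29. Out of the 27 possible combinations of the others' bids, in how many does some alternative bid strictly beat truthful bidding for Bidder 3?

Others bid (6, 6, 6): truth gives 18; bid 9 gives 23 > 18. Violating.
Others bid (6, 6, 9): truth gives 17; bid 9 gives 22 > 17. Violating.
Others bid (6, 6, 29): truth gives 12; no alternative beats it.
Others bid (6, 9, 6): truth gives 17; no alternative beats it.
(Checking all 27 profiles: 2 have a profitable deviation, 25 do not.)

2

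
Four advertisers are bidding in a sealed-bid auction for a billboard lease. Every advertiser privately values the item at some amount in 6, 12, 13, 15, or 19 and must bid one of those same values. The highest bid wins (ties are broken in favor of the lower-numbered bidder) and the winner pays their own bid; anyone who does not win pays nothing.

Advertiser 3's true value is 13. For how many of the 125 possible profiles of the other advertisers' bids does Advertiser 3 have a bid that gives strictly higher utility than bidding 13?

Others bid (6, 6, 6): truth gives 0; bid 12 gives 1 > 0. Violating.
Others bid (6, 6, 12): truth gives 0; bid 12 gives 1 > 0. Violating.
Others bid (6, 6, 13): truth gives 0; no alternative beats it.
Others bid (6, 6, 15): truth gives 0; no alternative beats it.
(Checking all 125 profiles: 2 have a profitable deviation, 123 do not.)

2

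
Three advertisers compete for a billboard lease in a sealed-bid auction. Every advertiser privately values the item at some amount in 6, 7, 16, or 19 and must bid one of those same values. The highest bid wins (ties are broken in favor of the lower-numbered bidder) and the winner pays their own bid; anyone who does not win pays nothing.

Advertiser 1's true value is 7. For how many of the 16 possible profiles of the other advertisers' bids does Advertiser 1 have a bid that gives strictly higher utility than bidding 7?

1

Others bid (6, 6): truth gives 0; bid 6 gives 1 > 0. Violating.
Others bid (6, 7): truth gives 0; no alternative beats it.
Others bid (6, 16): truth gives 0; no alternative beats it.
(Checking all 16 profiles: 1 has a profitable deviation, 15 do not.)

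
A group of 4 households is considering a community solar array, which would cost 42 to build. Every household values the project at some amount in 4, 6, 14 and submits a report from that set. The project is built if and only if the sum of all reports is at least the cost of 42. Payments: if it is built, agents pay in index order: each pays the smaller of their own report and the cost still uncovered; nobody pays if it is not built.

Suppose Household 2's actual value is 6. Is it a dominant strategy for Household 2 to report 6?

Consider the case where Household 1 reports 14, Household 3 reports 14 and Household 4 reports 14.
Truthful report 6: project built, pays 6, utility 6 - 6 = 0.
Report 4 instead: project built, pays 4, utility 6 - 4 = 2.
Since 2 > 0, reporting 4 is strictly better here, so truthful reporting is not dominant.

No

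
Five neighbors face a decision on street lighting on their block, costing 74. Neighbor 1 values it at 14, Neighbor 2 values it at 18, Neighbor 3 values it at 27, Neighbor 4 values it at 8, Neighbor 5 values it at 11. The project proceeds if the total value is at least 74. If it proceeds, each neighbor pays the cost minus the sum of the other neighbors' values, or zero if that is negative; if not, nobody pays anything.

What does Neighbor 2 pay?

Total value 78 ≥ cost 74, so the project is built.
The other neighbors' values sum to 60.
Cost minus that sum is 74 - 60 = 14.

14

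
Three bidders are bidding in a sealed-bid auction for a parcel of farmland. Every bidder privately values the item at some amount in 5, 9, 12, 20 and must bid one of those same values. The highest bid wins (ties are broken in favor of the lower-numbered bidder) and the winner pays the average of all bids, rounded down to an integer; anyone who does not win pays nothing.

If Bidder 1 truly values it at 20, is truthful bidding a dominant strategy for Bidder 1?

Consider the case where Bidder 2 bids 5 and Bidder 3 bids 5.
Truthful bid 20: wins, pays 10, utility 20 - 10 = 10.
Bid 5 instead: wins, pays 5, utility 20 - 5 = 15.
Since 15 > 10, bidding 5 is strictly better here, so truthful bidding is not dominant.

No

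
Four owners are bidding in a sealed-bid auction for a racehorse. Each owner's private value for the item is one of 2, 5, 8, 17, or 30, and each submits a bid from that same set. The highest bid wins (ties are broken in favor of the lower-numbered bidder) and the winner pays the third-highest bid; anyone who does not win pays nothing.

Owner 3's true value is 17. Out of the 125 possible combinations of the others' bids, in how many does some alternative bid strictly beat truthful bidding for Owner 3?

27

Others bid (2, 2, 30): truth gives 0; bid 30 gives 15 > 0. Violating.
Others bid (2, 5, 30): truth gives 0; bid 30 gives 12 > 0. Violating.
Others bid (2, 8, 30): truth gives 0; bid 30 gives 9 > 0. Violating.
Others bid (2, 17, 2): truth gives 0; bid 30 gives 15 > 0. Violating.
Others bid (2, 2, 2): truth gives 15; no alternative beats it.
Others bid (2, 2, 5): truth gives 15; no alternative beats it.
(Checking all 125 profiles: 27 have a profitable deviation, 98 do not.)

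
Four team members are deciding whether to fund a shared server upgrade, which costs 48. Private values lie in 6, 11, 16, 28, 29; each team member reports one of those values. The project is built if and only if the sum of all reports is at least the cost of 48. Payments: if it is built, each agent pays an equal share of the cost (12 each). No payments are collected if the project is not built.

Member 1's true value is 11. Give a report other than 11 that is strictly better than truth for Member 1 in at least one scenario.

Suppose Member 2 reports 6, Member 3 reports 6 and Member 4 reports 28.
Report 11: project built, pays 12, utility 11 - 12 = -1.
Report 6: project not built, utility 0.
So reporting 6 beats truth here (0 > -1).

6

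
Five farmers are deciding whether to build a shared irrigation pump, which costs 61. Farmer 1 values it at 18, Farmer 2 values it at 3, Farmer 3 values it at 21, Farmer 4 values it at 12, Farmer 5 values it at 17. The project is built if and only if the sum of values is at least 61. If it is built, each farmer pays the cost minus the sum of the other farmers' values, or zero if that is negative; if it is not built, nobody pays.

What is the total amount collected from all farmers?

28

Total value 71 ≥ cost 61, so it is built.
Farmer 1: others sum to 53; max(0, 61 - 53) = 8.
Farmer 2: others sum to 68; max(0, 61 - 68) = 0.
Farmer 3: others sum to 50; max(0, 61 - 50) = 11.
Farmer 4: others sum to 59; max(0, 61 - 59) = 2.
Farmer 5: others sum to 54; max(0, 61 - 54) = 7.
Total collected = 8 + 0 + 11 + 2 + 7 = 28.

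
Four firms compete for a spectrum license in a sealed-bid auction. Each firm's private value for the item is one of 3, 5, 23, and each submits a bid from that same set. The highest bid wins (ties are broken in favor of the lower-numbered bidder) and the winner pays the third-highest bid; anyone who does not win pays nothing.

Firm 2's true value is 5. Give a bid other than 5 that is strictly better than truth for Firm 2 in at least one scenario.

Suppose Firm 1 bids 3, Firm 3 bids 3 and Firm 4 bids 23.
Bid 5: loses, pays 0, utility 0.
Bid 23: wins, pays 3, utility 5 - 3 = 2.
So bidding 23 beats truth here (2 > 0).

23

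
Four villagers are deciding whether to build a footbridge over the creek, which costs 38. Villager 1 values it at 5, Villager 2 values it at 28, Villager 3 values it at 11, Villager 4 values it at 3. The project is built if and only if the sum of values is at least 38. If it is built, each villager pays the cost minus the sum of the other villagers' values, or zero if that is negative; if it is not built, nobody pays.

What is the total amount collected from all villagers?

Total value 47 ≥ cost 38, so it is built.
Villager 1: others sum to 42; max(0, 38 - 42) = 0.
Villager 2: others sum to 19; max(0, 38 - 19) = 19.
Villager 3: others sum to 36; max(0, 38 - 36) = 2.
Villager 4: others sum to 44; max(0, 38 - 44) = 0.
Total collected = 0 + 19 + 2 + 0 = 21.

21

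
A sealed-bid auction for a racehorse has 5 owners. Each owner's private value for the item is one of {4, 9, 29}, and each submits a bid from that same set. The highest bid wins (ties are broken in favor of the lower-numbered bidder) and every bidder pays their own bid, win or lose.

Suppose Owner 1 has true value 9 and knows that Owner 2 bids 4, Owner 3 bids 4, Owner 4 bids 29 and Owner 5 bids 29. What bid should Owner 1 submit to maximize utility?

4

Bid 4: loses but pays 4, utility -4.
Bid 9: loses but pays 9, utility -9.
Bid 29: wins, pays 29, utility 9 - 29 = -20.
The best choice is 4 with utility -4.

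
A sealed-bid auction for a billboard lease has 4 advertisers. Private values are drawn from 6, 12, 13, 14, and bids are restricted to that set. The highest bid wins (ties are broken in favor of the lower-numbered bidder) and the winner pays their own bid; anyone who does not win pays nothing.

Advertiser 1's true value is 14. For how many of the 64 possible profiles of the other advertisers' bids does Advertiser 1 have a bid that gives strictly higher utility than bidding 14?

27

Others bid (6, 6, 6): truth gives 0; bid 6 gives 8 > 0. Violating.
Others bid (6, 6, 12): truth gives 0; bid 12 gives 2 > 0. Violating.
Others bid (6, 6, 13): truth gives 0; bid 13 gives 1 > 0. Violating.
Others bid (6, 12, 6): truth gives 0; bid 12 gives 2 > 0. Violating.
Others bid (6, 6, 14): truth gives 0; no alternative beats it.
Others bid (6, 12, 14): truth gives 0; no alternative beats it.
(Checking all 64 profiles: 27 have a profitable deviation, 37 do not.)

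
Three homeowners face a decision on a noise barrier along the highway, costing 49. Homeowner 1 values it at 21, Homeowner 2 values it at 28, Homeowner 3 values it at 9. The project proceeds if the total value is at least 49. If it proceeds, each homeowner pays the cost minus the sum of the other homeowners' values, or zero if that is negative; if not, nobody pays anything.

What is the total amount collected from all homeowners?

31

Total value 58 ≥ cost 49, so it is built.
Homeowner 1: others sum to 37; max(0, 49 - 37) = 12.
Homeowner 2: others sum to 30; max(0, 49 - 30) = 19.
Homeowner 3: others sum to 49; max(0, 49 - 49) = 0.
Total collected = 12 + 19 + 0 = 31.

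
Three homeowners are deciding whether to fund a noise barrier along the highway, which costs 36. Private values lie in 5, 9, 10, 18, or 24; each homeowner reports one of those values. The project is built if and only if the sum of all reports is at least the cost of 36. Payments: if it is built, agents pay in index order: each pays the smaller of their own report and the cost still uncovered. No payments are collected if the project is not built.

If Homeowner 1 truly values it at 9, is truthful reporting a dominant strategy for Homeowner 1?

No

Consider the case where Homeowner 2 reports 9 and Homeowner 3 reports 24.
Truthful report 9: project built, pays 9, utility 9 - 9 = 0.
Report 5 instead: project built, pays 5, utility 9 - 5 = 4.
Since 4 > 0, reporting 5 is strictly better here, so truthful reporting is not dominant.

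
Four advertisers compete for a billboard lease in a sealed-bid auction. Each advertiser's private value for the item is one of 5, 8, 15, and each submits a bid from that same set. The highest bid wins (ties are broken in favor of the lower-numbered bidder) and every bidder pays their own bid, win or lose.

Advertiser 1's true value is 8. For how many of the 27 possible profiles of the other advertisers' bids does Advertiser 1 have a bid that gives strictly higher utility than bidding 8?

Others bid (5, 5, 5): truth gives 0; bid 5 gives 3 > 0. Violating.
Others bid (5, 5, 15): truth gives -8; bid 5 gives -5 > -8. Violating.
Others bid (5, 8, 15): truth gives -8; bid 5 gives -5 > -8. Violating.
Others bid (5, 15, 5): truth gives -8; bid 5 gives -5 > -8. Violating.
Others bid (5, 5, 8): truth gives 0; no alternative beats it.
Others bid (5, 8, 5): truth gives 0; no alternative beats it.
(Checking all 27 profiles: 20 have a profitable deviation, 7 do not.)

20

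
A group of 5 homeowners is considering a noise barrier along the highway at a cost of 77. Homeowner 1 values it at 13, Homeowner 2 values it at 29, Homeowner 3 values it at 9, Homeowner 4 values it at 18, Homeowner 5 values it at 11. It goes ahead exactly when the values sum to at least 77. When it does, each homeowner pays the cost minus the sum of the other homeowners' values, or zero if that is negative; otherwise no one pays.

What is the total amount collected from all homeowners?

Total value 80 ≥ cost 77, so it is built.
Homeowner 1: others sum to 67; max(0, 77 - 67) = 10.
Homeowner 2: others sum to 51; max(0, 77 - 51) = 26.
Homeowner 3: others sum to 71; max(0, 77 - 71) = 6.
Homeowner 4: others sum to 62; max(0, 77 - 62) = 15.
Homeowner 5: others sum to 69; max(0, 77 - 69) = 8.
Total collected = 10 + 26 + 6 + 15 + 8 = 65.

65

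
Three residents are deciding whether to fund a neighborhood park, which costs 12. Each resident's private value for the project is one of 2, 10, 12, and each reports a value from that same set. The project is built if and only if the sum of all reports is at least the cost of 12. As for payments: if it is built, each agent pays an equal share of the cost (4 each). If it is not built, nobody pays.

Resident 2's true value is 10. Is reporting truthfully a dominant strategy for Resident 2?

Yes

Check each profile of the others' reports and compare truth against every alternative report.
Others report (2, 2): truth gives 6, best alternative gives 6.
Others report (2, 10): truth gives 6, best alternative gives 6.
Others report (2, 12): truth gives 6, best alternative gives 6.
Others report (10, 2): truth gives 6, best alternative gives 6.
Others report (10, 10): truth gives 6, best alternative gives 6.
Others report (10, 12): truth gives 6, best alternative gives 6.
(Remaining 3 profiles checked similarly; truth is weakly best in each.)
In every case the truthful report is at least as good as any alternative, so it is a dominant strategy.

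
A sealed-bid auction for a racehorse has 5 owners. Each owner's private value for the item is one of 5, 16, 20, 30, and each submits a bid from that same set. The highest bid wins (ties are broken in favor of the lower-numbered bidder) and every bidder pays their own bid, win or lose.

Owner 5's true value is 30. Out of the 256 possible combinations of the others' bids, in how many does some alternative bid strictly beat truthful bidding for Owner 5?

Others bid (5, 5, 5, 5): truth gives 0; bid 16 gives 14 > 0. Violating.
Others bid (5, 5, 5, 16): truth gives 0; bid 20 gives 10 > 0. Violating.
Others bid (5, 5, 5, 30): truth gives -30; bid 5 gives -5 > -30. Violating.
Others bid (5, 5, 16, 5): truth gives 0; bid 20 gives 10 > 0. Violating.
Others bid (5, 5, 5, 20): truth gives 0; no alternative beats it.
Others bid (5, 5, 16, 20): truth gives 0; no alternative beats it.
(Checking all 256 profiles: 191 have a profitable deviation, 65 do not.)

191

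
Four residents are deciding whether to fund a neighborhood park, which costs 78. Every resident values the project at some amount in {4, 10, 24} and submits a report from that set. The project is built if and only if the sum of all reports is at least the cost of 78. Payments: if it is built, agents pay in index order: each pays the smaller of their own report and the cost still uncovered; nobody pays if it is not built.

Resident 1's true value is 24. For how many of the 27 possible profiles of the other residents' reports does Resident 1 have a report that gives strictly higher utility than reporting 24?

1

Others report (24, 24, 24): truth gives 0; report 10 gives 14 > 0. Violating.
Others report (4, 4, 4): truth gives 0; no alternative beats it.
Others report (4, 4, 10): truth gives 0; no alternative beats it.
(Checking all 27 profiles: 1 has a profitable deviation, 26 do not.)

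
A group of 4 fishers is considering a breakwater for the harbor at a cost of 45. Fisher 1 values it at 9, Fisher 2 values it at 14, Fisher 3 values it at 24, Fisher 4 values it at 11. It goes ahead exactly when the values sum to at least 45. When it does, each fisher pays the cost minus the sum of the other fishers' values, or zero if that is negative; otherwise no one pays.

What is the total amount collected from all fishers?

Total value 58 ≥ cost 45, so it is built.
Fisher 1: others sum to 49; max(0, 45 - 49) = 0.
Fisher 2: others sum to 44; max(0, 45 - 44) = 1.
Fisher 3: others sum to 34; max(0, 45 - 34) = 11.
Fisher 4: others sum to 47; max(0, 45 - 47) = 0.
Total collected = 0 + 1 + 11 + 0 = 12.

12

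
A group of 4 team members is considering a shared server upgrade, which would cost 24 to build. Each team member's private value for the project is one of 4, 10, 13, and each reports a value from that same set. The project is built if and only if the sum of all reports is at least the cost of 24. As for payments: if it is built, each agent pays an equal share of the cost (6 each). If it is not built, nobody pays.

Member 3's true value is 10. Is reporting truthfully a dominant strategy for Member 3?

No

Consider the case where Member 1 reports 4, Member 2 reports 4 and Member 4 reports 4.
Truthful report 10: project not built, utility 0.
Report 13 instead: project built, pays 6, utility 10 - 6 = 4.
Since 4 > 0, reporting 13 is strictly better here, so truthful reporting is not dominant.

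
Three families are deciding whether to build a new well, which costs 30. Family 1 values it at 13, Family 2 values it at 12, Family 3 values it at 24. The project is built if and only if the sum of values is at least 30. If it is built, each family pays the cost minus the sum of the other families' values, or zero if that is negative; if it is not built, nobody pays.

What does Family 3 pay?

Total value 49 ≥ cost 30, so the project is built.
The other families' values sum to 25.
Cost minus that sum is 30 - 25 = 5.

5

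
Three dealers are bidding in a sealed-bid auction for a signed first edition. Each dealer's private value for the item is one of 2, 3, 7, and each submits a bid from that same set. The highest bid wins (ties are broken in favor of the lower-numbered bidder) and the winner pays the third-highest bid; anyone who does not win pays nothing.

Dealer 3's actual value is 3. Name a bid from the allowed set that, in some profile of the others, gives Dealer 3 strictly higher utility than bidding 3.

7

Suppose Dealer 1 bids 2 and Dealer 2 bids 3.
Bid 3: loses, pays 0, utility 0.
Bid 7: wins, pays 2, utility 3 - 2 = 1.
So bidding 7 beats truth here (1 > 0).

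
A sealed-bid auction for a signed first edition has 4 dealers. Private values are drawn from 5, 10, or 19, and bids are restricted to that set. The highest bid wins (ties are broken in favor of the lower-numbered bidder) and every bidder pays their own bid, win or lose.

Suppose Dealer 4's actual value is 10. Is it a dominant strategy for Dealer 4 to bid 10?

No

Consider the case where Dealer 1 bids 5, Dealer 2 bids 5 and Dealer 3 bids 10.
Truthful bid 10: loses but pays 10, utility -10.
Bid 5 instead: loses but pays 5, utility -5.
Since -5 > -10, bidding 5 is strictly better here, so truthful bidding is not dominant.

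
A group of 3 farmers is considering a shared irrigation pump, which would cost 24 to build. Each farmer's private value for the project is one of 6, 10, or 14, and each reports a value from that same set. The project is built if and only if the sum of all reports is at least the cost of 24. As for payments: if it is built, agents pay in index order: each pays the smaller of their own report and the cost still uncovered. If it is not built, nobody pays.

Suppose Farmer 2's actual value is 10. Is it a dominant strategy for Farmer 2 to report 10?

No

Consider the case where Farmer 1 reports 6 and Farmer 3 reports 14.
Truthful report 10: project built, pays 10, utility 10 - 10 = 0.
Report 6 instead: project built, pays 6, utility 10 - 6 = 4.
Since 4 > 0, reporting 6 is strictly better here, so truthful reporting is not dominant.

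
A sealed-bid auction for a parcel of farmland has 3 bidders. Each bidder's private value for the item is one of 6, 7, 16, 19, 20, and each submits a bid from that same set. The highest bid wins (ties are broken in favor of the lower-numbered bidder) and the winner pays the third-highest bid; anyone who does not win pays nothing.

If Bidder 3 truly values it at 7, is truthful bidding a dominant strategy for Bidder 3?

Consider the case where Bidder 1 bids 6 and Bidder 2 bids 7.
Truthful bid 7: loses, pays 0, utility 0.
Bid 16 instead: wins, pays 6, utility 7 - 6 = 1.
Since 1 > 0, bidding 16 is strictly better here, so truthful bidding is not dominant.

No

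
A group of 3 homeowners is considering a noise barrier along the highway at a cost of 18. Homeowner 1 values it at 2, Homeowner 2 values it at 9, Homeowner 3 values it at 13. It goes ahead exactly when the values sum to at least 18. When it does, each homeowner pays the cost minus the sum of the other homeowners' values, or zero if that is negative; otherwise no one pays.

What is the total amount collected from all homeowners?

10

Total value 24 ≥ cost 18, so it is built.
Homeowner 1: others sum to 22; max(0, 18 - 22) = 0.
Homeowner 2: others sum to 15; max(0, 18 - 15) = 3.
Homeowner 3: others sum to 11; max(0, 18 - 11) = 7.
Total collected = 0 + 3 + 7 = 10.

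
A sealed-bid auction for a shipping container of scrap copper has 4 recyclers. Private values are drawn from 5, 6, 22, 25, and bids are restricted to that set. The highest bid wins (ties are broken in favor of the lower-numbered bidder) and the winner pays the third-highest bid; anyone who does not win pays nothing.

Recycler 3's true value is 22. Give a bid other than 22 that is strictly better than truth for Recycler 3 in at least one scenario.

Suppose Recycler 1 bids 5, Recycler 2 bids 5 and Recycler 4 bids 25.
Bid 22: loses, pays 0, utility 0.
Bid 25: wins, pays 5, utility 22 - 5 = 17.
So bidding 25 beats truth here (17 > 0).

25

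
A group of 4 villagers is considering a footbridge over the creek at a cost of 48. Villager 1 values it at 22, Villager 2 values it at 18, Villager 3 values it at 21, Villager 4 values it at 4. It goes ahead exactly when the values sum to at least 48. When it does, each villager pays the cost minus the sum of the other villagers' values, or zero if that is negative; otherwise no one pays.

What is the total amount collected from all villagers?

10

Total value 65 ≥ cost 48, so it is built.
Villager 1: others sum to 43; max(0, 48 - 43) = 5.
Villager 2: others sum to 47; max(0, 48 - 47) = 1.
Villager 3: others sum to 44; max(0, 48 - 44) = 4.
Villager 4: others sum to 61; max(0, 48 - 61) = 0.
Total collected = 5 + 1 + 4 + 0 = 10.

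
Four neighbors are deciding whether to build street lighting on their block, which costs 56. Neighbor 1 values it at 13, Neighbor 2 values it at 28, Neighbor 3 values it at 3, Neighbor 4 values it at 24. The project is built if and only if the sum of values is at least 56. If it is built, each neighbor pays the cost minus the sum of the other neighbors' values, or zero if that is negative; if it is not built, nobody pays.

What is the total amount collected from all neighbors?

29

Total value 68 ≥ cost 56, so it is built.
Neighbor 1: others sum to 55; max(0, 56 - 55) = 1.
Neighbor 2: others sum to 40; max(0, 56 - 40) = 16.
Neighbor 3: others sum to 65; max(0, 56 - 65) = 0.
Neighbor 4: others sum to 44; max(0, 56 - 44) = 12.
Total collected = 1 + 16 + 0 + 12 = 29.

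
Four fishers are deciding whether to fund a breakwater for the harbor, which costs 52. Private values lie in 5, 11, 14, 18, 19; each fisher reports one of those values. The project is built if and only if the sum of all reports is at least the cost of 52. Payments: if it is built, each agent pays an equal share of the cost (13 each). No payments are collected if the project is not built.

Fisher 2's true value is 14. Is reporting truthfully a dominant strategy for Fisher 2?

No

Consider the case where Fisher 1 reports 5, Fisher 3 reports 11 and Fisher 4 reports 18.
Truthful report 14: project not built, utility 0.
Report 18 instead: project built, pays 13, utility 14 - 13 = 1.
Since 1 > 0, reporting 18 is strictly better here, so truthful reporting is not dominant.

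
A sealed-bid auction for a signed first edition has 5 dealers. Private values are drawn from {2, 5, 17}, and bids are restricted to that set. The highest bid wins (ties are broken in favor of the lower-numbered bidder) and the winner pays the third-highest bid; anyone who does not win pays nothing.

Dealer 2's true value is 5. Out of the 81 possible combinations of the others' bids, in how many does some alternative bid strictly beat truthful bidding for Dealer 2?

4

Others bid (2, 2, 2, 17): truth gives 0; bid 17 gives 3 > 0. Violating.
Others bid (2, 2, 17, 2): truth gives 0; bid 17 gives 3 > 0. Violating.
Others bid (2, 17, 2, 2): truth gives 0; bid 17 gives 3 > 0. Violating.
Others bid (5, 2, 2, 2): truth gives 0; bid 17 gives 3 > 0. Violating.
Others bid (2, 2, 2, 2): truth gives 3; no alternative beats it.
Others bid (2, 2, 2, 5): truth gives 3; no alternative beats it.
(Checking all 81 profiles: 4 have a profitable deviation, 77 do not.)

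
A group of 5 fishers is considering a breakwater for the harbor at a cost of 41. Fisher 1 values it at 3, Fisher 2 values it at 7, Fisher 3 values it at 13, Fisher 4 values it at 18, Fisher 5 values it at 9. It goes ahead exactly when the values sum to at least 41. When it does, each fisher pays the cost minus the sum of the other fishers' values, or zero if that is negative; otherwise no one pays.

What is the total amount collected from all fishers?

Total value 50 ≥ cost 41, so it is built.
Fisher 1: others sum to 47; max(0, 41 - 47) = 0.
Fisher 2: others sum to 43; max(0, 41 - 43) = 0.
Fisher 3: others sum to 37; max(0, 41 - 37) = 4.
Fisher 4: others sum to 32; max(0, 41 - 32) = 9.
Fisher 5: others sum to 41; max(0, 41 - 41) = 0.
Total collected = 0 + 0 + 4 + 9 + 0 = 13.

13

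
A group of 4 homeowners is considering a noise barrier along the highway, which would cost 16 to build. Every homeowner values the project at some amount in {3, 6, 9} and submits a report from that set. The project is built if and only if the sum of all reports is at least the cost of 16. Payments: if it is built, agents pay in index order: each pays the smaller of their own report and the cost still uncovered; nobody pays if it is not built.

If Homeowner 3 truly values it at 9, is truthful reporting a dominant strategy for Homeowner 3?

Consider the case where Homeowner 1 reports 3, Homeowner 2 reports 3 and Homeowner 4 reports 6.
Truthful report 9: project built, pays 9, utility 9 - 9 = 0.
Report 6 instead: project built, pays 6, utility 9 - 6 = 3.
Since 3 > 0, reporting 6 is strictly better here, so truthful reporting is not dominant.

No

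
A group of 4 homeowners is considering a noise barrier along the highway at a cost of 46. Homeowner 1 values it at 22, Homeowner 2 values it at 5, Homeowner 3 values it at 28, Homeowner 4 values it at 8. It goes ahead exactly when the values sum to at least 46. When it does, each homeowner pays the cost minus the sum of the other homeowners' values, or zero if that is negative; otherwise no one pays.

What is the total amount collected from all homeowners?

Total value 63 ≥ cost 46, so it is built.
Homeowner 1: others sum to 41; max(0, 46 - 41) = 5.
Homeowner 2: others sum to 58; max(0, 46 - 58) = 0.
Homeowner 3: others sum to 35; max(0, 46 - 35) = 11.
Homeowner 4: others sum to 55; max(0, 46 - 55) = 0.
Total collected = 5 + 0 + 11 + 0 = 16.

16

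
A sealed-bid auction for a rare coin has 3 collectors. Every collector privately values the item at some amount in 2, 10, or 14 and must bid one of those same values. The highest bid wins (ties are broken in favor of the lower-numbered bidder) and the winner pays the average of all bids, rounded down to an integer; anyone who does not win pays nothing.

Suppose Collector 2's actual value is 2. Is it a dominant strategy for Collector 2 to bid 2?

Yes

Check each profile of the others' bids and compare truth against every alternative bid.
Others bid (2, 10): truth gives 0, best alternative gives -5.
Others bid (2, 2): truth gives 0, best alternative gives -2.
Others bid (2, 14): truth gives 0, best alternative gives 0.
Others bid (10, 2): truth gives 0, best alternative gives 0.
Others bid (10, 10): truth gives 0, best alternative gives 0.
Others bid (10, 14): truth gives 0, best alternative gives 0.
(Remaining 3 profiles checked similarly; truth is weakly best in each.)
In every case the truthful bid is at least as good as any alternative, so it is a dominant strategy.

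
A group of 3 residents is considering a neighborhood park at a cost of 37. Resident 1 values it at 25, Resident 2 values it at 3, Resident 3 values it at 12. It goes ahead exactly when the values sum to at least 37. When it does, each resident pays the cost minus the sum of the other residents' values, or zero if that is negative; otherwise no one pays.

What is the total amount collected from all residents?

Total value 40 ≥ cost 37, so it is built.
Resident 1: others sum to 15; max(0, 37 - 15) = 22.
Resident 2: others sum to 37; max(0, 37 - 37) = 0.
Resident 3: others sum to 28; max(0, 37 - 28) = 9.
Total collected = 22 + 0 + 9 = 31.

31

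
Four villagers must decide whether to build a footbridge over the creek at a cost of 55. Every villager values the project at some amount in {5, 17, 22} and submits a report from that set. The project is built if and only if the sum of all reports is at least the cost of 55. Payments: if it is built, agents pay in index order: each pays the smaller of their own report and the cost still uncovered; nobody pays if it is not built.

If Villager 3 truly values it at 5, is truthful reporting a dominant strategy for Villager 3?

Yes

Check each profile of the others' reports and compare truth against every alternative report.
Others report (5, 17, 17): truth gives 0, best alternative gives -12.
Others report (5, 17, 22): truth gives 0, best alternative gives -12.
Others report (5, 22, 17): truth gives 0, best alternative gives -12.
Others report (5, 22, 22): truth gives 0, best alternative gives -12.
Others report (17, 5, 17): truth gives 0, best alternative gives -12.
Others report (17, 5, 22): truth gives 0, best alternative gives -12.
(Remaining 21 profiles checked similarly; truth is weakly best in each.)
In every case the truthful report is at least as good as any alternative, so it is a dominant strategy.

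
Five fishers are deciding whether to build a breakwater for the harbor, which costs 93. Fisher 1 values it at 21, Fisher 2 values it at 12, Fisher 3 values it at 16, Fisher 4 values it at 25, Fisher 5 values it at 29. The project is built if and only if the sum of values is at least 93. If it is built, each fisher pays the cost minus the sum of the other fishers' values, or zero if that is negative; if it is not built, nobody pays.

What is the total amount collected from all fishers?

53

Total value 103 ≥ cost 93, so it is built.
Fisher 1: others sum to 82; max(0, 93 - 82) = 11.
Fisher 2: others sum to 91; max(0, 93 - 91) = 2.
Fisher 3: others sum to 87; max(0, 93 - 87) = 6.
Fisher 4: others sum to 78; max(0, 93 - 78) = 15.
Fisher 5: others sum to 74; max(0, 93 - 74) = 19.
Total collected = 11 + 2 + 6 + 15 + 19 = 53.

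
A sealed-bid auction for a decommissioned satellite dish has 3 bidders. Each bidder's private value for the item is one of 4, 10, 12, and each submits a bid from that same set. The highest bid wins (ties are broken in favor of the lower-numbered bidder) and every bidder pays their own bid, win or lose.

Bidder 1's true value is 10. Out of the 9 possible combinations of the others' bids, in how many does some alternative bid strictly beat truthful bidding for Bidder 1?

6

Others bid (4, 4): truth gives 0; bid 4 gives 6 > 0. Violating.
Others bid (4, 12): truth gives -10; bid 12 gives -2 > -10. Violating.
Others bid (10, 12): truth gives -10; bid 12 gives -2 > -10. Violating.
Others bid (12, 4): truth gives -10; bid 12 gives -2 > -10. Violating.
Others bid (4, 10): truth gives 0; no alternative beats it.
Others bid (10, 4): truth gives 0; no alternative beats it.
(Checking all 9 profiles: 6 have a profitable deviation, 3 do not.)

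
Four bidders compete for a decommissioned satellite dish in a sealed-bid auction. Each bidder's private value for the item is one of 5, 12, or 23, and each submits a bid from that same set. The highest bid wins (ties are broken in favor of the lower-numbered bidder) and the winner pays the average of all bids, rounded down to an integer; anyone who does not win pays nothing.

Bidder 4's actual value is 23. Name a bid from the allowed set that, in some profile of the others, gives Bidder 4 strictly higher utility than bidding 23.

Suppose Bidder 1 bids 5, Bidder 2 bids 5 and Bidder 3 bids 5.
Bid 23: wins, pays 9, utility 23 - 9 = 14.
Bid 12: wins, pays 6, utility 23 - 6 = 17.
So bidding 12 beats truth here (17 > 14).

12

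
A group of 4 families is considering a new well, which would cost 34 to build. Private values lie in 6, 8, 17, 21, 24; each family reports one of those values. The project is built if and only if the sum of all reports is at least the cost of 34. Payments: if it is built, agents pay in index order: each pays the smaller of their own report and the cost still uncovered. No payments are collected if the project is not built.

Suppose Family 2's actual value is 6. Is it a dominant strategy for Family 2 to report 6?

Yes

Check each profile of the others' reports and compare truth against every alternative report.
Others report (6, 6, 17): truth gives 0, best alternative gives -2.
Others report (6, 6, 21): truth gives 0, best alternative gives -2.
Others report (6, 6, 24): truth gives 0, best alternative gives -2.
Others report (6, 8, 17): truth gives 0, best alternative gives -2.
Others report (6, 8, 21): truth gives 0, best alternative gives -2.
Others report (6, 8, 24): truth gives 0, best alternative gives -2.
(Remaining 119 profiles checked similarly; truth is weakly best in each.)
In every case the truthful report is at least as good as any alternative, so it is a dominant strategy.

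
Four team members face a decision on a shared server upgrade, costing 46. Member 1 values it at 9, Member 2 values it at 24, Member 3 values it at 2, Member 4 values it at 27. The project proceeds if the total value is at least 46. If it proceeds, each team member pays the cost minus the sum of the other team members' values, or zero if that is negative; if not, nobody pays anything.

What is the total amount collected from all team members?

Total value 62 ≥ cost 46, so it is built.
Member 1: others sum to 53; max(0, 46 - 53) = 0.
Member 2: others sum to 38; max(0, 46 - 38) = 8.
Member 3: others sum to 60; max(0, 46 - 60) = 0.
Member 4: others sum to 35; max(0, 46 - 35) = 11.
Total collected = 0 + 8 + 0 + 11 = 19.

19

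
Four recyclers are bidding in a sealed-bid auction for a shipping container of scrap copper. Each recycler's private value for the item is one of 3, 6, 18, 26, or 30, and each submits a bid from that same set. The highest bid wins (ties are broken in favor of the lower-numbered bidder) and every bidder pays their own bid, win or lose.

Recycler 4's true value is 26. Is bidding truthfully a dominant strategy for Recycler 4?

No

Consider the case where Recycler 1 bids 3, Recycler 2 bids 3 and Recycler 3 bids 3.
Truthful bid 26: wins, pays 26, utility 26 - 26 = 0.
Bid 6 instead: wins, pays 6, utility 26 - 6 = 20.
Since 20 > 0, bidding 6 is strictly better here, so truthful bidding is not dominant.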